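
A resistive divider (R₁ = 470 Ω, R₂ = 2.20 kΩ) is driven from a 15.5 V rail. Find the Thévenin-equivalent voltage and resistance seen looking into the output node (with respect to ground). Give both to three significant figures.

V_th = 12.8 V, R_th = 387 Ω

V_th is the open-circuit tap voltage: 15.5 × 2200/(470 + 2200) = 12.8 V.
With the supply zeroed, R₁ and R₂ appear in parallel from the tap: R_th = R₁‖R₂ = (470 × 2200)/2670 = 387 Ω.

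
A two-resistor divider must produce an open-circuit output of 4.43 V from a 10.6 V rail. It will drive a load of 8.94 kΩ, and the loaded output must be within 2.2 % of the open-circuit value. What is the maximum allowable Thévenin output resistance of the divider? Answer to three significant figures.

R_th ≤ 201 Ω

Loading drop = R_th/(R_th + R_L) ≤ 0.0220, so R_th ≤ R_L · ε/(1−ε) = 8.94 kΩ × 0.0220/0.9780 = 201 Ω.
(Any R1, R2 with R2/(R1+R2) = 0.418 and R1‖R2 ≤ 201 Ω will meet the spec.)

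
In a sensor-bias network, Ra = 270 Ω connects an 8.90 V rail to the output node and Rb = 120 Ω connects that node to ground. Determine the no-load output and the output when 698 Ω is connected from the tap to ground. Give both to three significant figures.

Unloaded: 2.74 V; loaded: 2.45 V

Open-circuit: V = 8.90 × 120/(270 + 120) = 2.74 V.
With the load, Rb becomes Rb‖R_L = 102.4 Ω, so V = 8.90 × 102.4/372.4 = 2.45 V.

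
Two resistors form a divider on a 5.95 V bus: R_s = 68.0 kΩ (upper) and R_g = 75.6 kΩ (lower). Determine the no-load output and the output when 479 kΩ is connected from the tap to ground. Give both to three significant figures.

Unloaded: 3.13 V; loaded: 2.91 V

Open-circuit: V = 5.95 × 75.6/(68.0 + 75.6) = 3.13 V.
With the load, R_g becomes R_g‖R_L = 65.29 kΩ, so V = 5.95 × 65.29/133.3 = 2.91 V.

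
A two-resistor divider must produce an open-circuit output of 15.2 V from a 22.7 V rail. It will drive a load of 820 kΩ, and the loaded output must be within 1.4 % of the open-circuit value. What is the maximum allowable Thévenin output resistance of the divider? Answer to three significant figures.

Loading drop = R_th/(R_th + R_L) ≤ 0.0140, so R_th ≤ R_L · ε/(1−ε) = 820 kΩ × 0.0140/0.9860 = 11.6 kΩ.
(Any R1, R2 with R2/(R1+R2) = 0.670 and R1‖R2 ≤ 11.6 kΩ will meet the spec.)

R_th ≤ 11.6 kΩ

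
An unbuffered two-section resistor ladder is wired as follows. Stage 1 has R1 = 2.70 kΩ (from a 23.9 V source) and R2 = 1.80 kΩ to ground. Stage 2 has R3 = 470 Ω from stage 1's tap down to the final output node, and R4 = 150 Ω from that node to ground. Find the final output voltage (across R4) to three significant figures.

V_out ≈ 0.844 V

Stage 2 presents R3+R4 = 620.0 Ω as a load on stage 1's tap.
Stage 1's lower leg becomes R2‖(R3+R4) = 461.2 Ω, so V_mid = 23.9 × 461.2/3161 = 3.487 V.
Stage 2 is itself unloaded: V_out = V_mid × R4/(R3+R4) = 3.487 × 150/620.0 = 0.844 V.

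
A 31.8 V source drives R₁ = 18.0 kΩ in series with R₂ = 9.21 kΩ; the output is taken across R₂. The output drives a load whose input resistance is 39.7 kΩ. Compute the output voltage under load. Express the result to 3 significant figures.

The load sits in parallel with R₂: R₂‖R_L = (9.21 × 39.7) / (9.21 + 39.7) = 7.476 kΩ.
V_out = 31.8 × 7.476 / (18.0 + 7.476) = 31.8 × 7.476/25.48 = 9.33 V.
(Unloaded it would have been 10.8 V.)

V_out ≈ 9.33 V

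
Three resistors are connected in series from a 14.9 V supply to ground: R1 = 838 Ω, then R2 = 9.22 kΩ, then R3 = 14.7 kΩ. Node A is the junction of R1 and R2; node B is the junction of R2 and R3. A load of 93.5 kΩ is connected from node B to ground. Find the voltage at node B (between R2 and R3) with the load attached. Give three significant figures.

At node B, R3 is in parallel with the load: R3‖R_L = 12700 Ω.
Below node A the resistance is R2 + (R3‖R_L) = 21920 Ω, so V_A = 14.9 × 21920/22760 = 14.35 V.
Then V_B = V_A × (R3‖R_L)/(R2 + R3‖R_L) = 14.35 × 12700/21920 = 8.32 V.

V ≈ 8.32 V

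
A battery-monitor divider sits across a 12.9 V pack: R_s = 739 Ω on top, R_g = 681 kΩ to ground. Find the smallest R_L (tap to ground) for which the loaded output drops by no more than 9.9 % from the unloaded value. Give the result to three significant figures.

Output resistance R_th = R_s‖R_g = (739 × 681000)/681700 = 738.2 Ω.
The fractional drop is R_th/(R_th + R_L); requiring this ≤ 0.0990 gives R_L ≥ R_th(1/0.0990 − 1) = 738.2 × 9.101 = 6.72 kΩ.

R_L(min) ≈ 6.72 kΩ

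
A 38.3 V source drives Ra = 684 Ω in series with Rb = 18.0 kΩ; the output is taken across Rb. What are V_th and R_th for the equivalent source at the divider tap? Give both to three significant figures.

V_th is the open-circuit tap voltage: 38.3 × 18000/(684 + 18000) = 36.9 V.
With the supply zeroed, Ra and Rb appear in parallel from the tap: R_th = Ra‖Rb = (684 × 18000)/18680 = 659 Ω.

V_th = 36.9 V, R_th = 659 Ω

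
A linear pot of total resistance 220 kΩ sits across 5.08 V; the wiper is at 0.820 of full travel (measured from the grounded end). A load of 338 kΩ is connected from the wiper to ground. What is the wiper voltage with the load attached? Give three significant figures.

The wiper splits the pot into (1−α)R = 39.60 kΩ above and αR = 180.4 kΩ below.
Lower section ‖ load = 117.6 kΩ.
V_wiper = 5.08 × 117.6/(39.60 + 117.6) = 3.80 V.

V ≈ 3.80 V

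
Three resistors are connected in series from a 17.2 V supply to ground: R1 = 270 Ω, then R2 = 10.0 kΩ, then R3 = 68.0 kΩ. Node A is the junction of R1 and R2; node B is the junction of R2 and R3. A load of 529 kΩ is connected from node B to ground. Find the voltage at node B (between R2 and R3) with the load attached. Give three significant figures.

V ≈ 14.7 V

At node B, R3 is in parallel with the load: R3‖R_L = 60250 Ω.
Below node A the resistance is R2 + (R3‖R_L) = 70250 Ω, so V_A = 17.2 × 70250/70520 = 17.13 V.
Then V_B = V_A × (R3‖R_L)/(R2 + R3‖R_L) = 17.13 × 60250/70250 = 14.7 V.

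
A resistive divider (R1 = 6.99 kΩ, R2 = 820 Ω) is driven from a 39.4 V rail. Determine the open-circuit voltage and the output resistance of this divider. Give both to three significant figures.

V_th = 4.14 V, R_th = 734 Ω

V_th is the open-circuit tap voltage: 39.4 × 820/(6990 + 820) = 4.14 V.
With the supply zeroed, R1 and R2 appear in parallel from the tap: R_th = R1‖R2 = (6990 × 820)/7810 = 734 Ω.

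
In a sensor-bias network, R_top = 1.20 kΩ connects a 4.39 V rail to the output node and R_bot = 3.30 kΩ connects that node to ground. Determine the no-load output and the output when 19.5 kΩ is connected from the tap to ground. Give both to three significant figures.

Open-circuit: V = 4.39 × 3.30/(1.20 + 3.30) = 3.22 V.
With the load, R_bot becomes R_bot‖R_L = 2.822 kΩ, so V = 4.39 × 2.822/4.022 = 3.08 V.

Unloaded: 3.22 V; loaded: 3.08 V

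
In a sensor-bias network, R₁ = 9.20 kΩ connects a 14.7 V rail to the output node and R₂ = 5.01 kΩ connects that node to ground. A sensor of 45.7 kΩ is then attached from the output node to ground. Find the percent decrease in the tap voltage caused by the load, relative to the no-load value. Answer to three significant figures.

6.63 %

The divider's output (Thévenin) resistance is R₁‖R₂ = 3.244 kΩ.
Fractional drop under load = R_th/(R_th + R_L) = 3.244 / (3.244 + 45.7) = 0.06627.
So the output falls by 6.63 %.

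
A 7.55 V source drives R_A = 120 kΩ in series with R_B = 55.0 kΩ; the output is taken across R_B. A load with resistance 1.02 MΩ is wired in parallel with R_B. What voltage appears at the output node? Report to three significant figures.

V_out ≈ 2.29 V

The load sits in parallel with R_B: R_B‖R_L = (55.0 × 1020) / (55.0 + 1020) = 52.19 kΩ.
V_out = 7.55 × 52.19 / (120 + 52.19) = 7.55 × 52.19/172.2 = 2.29 V.
(Unloaded it would have been 2.37 V.)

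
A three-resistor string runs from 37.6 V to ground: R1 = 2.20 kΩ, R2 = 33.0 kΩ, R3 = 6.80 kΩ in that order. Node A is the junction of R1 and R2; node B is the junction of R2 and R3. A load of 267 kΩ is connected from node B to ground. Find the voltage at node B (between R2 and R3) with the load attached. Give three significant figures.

At node B, R3 is in parallel with the load: R3‖R_L = 6.631 kΩ.
Below node A the resistance is R2 + (R3‖R_L) = 39.63 kΩ, so V_A = 37.6 × 39.63/41.83 = 35.62 V.
Then V_B = V_A × (R3‖R_L)/(R2 + R3‖R_L) = 35.62 × 6.631/39.63 = 5.96 V.

V ≈ 5.96 V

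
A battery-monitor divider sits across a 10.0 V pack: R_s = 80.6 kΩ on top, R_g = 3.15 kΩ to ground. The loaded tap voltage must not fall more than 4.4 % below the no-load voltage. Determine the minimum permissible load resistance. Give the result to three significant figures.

R_L(min) ≈ 65.9 kΩ

Output resistance R_th = R_s‖R_g = (80.6 × 3.15)/83.75 = 3.032 kΩ.
The fractional drop is R_th/(R_th + R_L); requiring this ≤ 0.0440 gives R_L ≥ R_th(1/0.0440 − 1) = 3.032 × 21.73 = 65.9 kΩ.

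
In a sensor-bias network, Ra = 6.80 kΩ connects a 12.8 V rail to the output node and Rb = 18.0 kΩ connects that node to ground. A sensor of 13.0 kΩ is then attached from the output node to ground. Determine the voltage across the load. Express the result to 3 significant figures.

The load sits in parallel with Rb: Rb‖R_L = (18.0 × 13.0) / (18.0 + 13.0) = 7.548 kΩ.
V_out = 12.8 × 7.548 / (6.80 + 7.548) = 12.8 × 7.548/14.35 = 6.73 V.

V_out ≈ 6.73 V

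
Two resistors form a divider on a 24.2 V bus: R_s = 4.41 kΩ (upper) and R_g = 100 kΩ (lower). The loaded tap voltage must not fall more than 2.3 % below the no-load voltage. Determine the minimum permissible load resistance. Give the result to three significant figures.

R_L(min) ≈ 179 kΩ

Output resistance R_th = R_s‖R_g = (4.41 × 100)/104.4 = 4.224 kΩ.
The fractional drop is R_th/(R_th + R_L); requiring this ≤ 0.0230 gives R_L ≥ R_th(1/0.0230 − 1) = 4.224 × 42.48 = 179 kΩ.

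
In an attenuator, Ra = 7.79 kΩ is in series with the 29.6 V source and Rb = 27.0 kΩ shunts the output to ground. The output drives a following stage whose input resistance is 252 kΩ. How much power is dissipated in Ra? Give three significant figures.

P ≈ 6.59 mW

Total resistance from the source is Ra + (Rb‖R_L) = 32.18 kΩ, so I = 29.6/32.18 kΩ = 0.9199 mA.
P = I²·Ra = (0.9199 mA)² × 7.79 kΩ = 6.59 mW.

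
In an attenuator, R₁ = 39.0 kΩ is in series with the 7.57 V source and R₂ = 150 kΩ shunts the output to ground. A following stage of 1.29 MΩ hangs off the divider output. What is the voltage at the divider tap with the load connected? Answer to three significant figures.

V_out ≈ 5.87 V

The load sits in parallel with R₂: R₂‖R_L = (150 × 1290) / (150 + 1290) = 134.4 kΩ.
V_out = 7.57 × 134.4 / (39.0 + 134.4) = 7.57 × 134.4/173.4 = 5.87 V.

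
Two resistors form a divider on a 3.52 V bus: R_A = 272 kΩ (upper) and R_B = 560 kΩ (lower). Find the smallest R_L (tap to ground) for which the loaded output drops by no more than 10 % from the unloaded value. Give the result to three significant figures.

R_L(min) ≈ 1.65 MΩ

Output resistance R_th = R_A‖R_B = (272 × 560)/832.0 = 183.1 kΩ.
The fractional drop is R_th/(R_th + R_L); requiring this ≤ 0.100 gives R_L ≥ R_th(1/0.100 − 1) = 183.1 × 9.000 = 1.65 MΩ.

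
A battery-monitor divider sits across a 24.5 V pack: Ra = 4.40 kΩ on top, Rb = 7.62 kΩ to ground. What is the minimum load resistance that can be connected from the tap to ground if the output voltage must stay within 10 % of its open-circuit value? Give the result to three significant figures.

Output resistance R_th = Ra‖Rb = (4.40 × 7.62)/12.02 = 2.789 kΩ.
The fractional drop is R_th/(R_th + R_L); requiring this ≤ 0.100 gives R_L ≥ R_th(1/0.100 − 1) = 2.789 × 9.000 = 25.1 kΩ.

R_L(min) ≈ 25.1 kΩ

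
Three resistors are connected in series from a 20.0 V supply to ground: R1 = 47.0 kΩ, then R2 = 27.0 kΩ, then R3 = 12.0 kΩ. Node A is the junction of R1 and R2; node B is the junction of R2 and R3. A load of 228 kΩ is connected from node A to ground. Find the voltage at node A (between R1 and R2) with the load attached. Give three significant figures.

Below node A the series string R2+R3 = 39.00 kΩ sits in parallel with the 228 kΩ load: 33.30 kΩ.
V_A = 20.0 × 33.30/(47.0 + 33.30) = 8.29 V.

V ≈ 8.29 V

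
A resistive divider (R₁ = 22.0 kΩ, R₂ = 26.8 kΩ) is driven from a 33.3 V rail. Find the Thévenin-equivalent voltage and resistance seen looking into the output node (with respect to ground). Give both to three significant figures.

V_th is the open-circuit tap voltage: 33.3 × 26.8/(22.0 + 26.8) = 18.3 V.
With the supply zeroed, R₁ and R₂ appear in parallel from the tap: R_th = R₁‖R₂ = (22.0 × 26.8)/48.80 = 12.1 kΩ.

V_th = 18.3 V, R_th = 12.1 kΩ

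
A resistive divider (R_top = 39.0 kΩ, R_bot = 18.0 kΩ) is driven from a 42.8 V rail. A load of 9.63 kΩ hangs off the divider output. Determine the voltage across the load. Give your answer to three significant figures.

V_out ≈ 5.93 V

The load sits in parallel with R_bot: R_bot‖R_L = (18.0 × 9.63) / (18.0 + 9.63) = 6.274 kΩ.
V_out = 42.8 × 6.274 / (39.0 + 6.274) = 42.8 × 6.274/45.27 = 5.93 V.
(Unloaded it would have been 13.5 V.)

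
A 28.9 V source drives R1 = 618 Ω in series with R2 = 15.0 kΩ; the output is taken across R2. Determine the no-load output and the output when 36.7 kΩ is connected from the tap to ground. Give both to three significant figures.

Open-circuit: V = 28.9 × 15000/(618 + 15000) = 27.8 V.
With the load, R2 becomes R2‖R_L = 10650 Ω, so V = 28.9 × 10650/11270 = 27.3 V.

Unloaded: 27.8 V; loaded: 27.3 V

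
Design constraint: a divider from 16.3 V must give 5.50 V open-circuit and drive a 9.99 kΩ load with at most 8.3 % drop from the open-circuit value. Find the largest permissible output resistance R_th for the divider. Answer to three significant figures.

R_th ≤ 904 Ω

Loading drop = R_th/(R_th + R_L) ≤ 0.0830, so R_th ≤ R_L · ε/(1−ε) = 9.99 kΩ × 0.0830/0.9170 = 904 Ω.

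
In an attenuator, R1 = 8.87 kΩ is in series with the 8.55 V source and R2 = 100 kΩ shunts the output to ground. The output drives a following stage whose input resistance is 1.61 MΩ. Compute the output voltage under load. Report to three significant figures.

The load sits in parallel with R2: R2‖R_L = (100 × 1610) / (100 + 1610) = 94.15 kΩ.
V_out = 8.55 × 94.15 / (8.87 + 94.15) = 8.55 × 94.15/103.0 = 7.81 V.

V_out ≈ 7.81 V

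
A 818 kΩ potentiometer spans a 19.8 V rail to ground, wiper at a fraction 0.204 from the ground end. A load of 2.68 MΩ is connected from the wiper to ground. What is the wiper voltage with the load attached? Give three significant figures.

V ≈ 3.85 V

The wiper splits the pot into (1−α)R = 651.1 kΩ above and αR = 166.9 kΩ below.
Lower section ‖ load = 157.1 kΩ.
V_wiper = 19.8 × 157.1/(651.1 + 157.1) = 3.85 V.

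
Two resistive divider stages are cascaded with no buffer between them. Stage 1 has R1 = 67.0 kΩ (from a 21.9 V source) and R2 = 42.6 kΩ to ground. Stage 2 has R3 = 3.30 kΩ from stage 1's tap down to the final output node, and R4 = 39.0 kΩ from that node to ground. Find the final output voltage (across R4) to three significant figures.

Stage 2 presents R3+R4 = 42.30 kΩ as a load on stage 1's tap.
Stage 1's lower leg becomes R2‖(R3+R4) = 21.22 kΩ, so V_mid = 21.9 × 21.22/88.22 = 5.269 V.
Stage 2 is itself unloaded: V_out = V_mid × R4/(R3+R4) = 5.269 × 39.0/42.30 = 4.86 V.

V_out ≈ 4.86 V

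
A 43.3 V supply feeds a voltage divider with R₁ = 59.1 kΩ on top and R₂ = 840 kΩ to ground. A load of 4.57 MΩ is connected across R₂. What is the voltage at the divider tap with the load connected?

V_out ≈ 40.0 V

The load sits in parallel with R₂: R₂‖R_L = (840 × 4570) / (840 + 4570) = 709.6 kΩ.
V_out = 43.3 × 709.6 / (59.1 + 709.6) = 43.3 × 709.6/768.7 = 40.0 V.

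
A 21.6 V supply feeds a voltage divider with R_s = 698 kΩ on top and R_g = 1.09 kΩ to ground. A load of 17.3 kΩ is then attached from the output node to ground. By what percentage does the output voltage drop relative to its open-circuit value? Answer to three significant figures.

5.92 %

The divider's output (Thévenin) resistance is R_s‖R_g = 1.088 kΩ.
Fractional drop under load = R_th/(R_th + R_L) = 1.088 / (1.088 + 17.3) = 0.05918.
So the output falls by 5.92 %.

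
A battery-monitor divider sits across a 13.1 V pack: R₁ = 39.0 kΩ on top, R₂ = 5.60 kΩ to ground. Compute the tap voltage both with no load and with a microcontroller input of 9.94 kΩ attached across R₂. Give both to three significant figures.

Open-circuit: V = 13.1 × 5.60/(39.0 + 5.60) = 1.64 V.
With the load, R₂ becomes R₂‖R_L = 3.582 kΩ, so V = 13.1 × 3.582/42.58 = 1.10 V.

Unloaded: 1.64 V; loaded: 1.10 V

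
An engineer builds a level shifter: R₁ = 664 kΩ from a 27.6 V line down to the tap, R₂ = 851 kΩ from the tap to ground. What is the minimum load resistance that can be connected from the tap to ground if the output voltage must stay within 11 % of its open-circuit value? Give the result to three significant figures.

R_L(min) ≈ 3.02 MΩ

Output resistance R_th = R₁‖R₂ = (664 × 851)/1515 = 373.0 kΩ.
The fractional drop is R_th/(R_th + R_L); requiring this ≤ 0.110 gives R_L ≥ R_th(1/0.110 − 1) = 373.0 × 8.091 = 3.02 MΩ.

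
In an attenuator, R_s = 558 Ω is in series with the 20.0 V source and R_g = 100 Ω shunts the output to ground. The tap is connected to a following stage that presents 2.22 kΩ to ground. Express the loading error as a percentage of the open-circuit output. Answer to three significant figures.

3.68 %

The divider's output (Thévenin) resistance is R_s‖R_g = 84.80 Ω.
Fractional drop under load = R_th/(R_th + R_L) = 84.80 / (84.80 + 2220) = 0.03679.
So the output falls by 3.68 %.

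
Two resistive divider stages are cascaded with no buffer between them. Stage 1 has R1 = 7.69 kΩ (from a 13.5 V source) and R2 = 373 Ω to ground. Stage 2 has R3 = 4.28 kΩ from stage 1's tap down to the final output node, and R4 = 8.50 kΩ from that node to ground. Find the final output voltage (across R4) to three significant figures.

V_out ≈ 0.404 V

Stage 2 presents R3+R4 = 12780 Ω as a load on stage 1's tap.
Stage 1's lower leg becomes R2‖(R3+R4) = 362.4 Ω, so V_mid = 13.5 × 362.4/8052 = 0.6076 V.
Stage 2 is itself unloaded: V_out = V_mid × R4/(R3+R4) = 0.6076 × 8500/12780 = 0.404 V.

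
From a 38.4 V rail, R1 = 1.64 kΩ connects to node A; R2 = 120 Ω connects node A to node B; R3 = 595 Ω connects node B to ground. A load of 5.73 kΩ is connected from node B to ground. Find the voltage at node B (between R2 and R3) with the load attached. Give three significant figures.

At node B, R3 is in parallel with the load: R3‖R_L = 539.0 Ω.
Below node A the resistance is R2 + (R3‖R_L) = 659.0 Ω, so V_A = 38.4 × 659.0/2299 = 11.01 V.
Then V_B = V_A × (R3‖R_L)/(R2 + R3‖R_L) = 11.01 × 539.0/659.0 = 9.00 V.

V ≈ 9.00 V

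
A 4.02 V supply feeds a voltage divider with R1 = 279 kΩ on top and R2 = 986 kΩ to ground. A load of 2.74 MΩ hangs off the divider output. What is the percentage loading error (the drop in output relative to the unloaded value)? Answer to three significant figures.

The divider's output (Thévenin) resistance is R1‖R2 = 217.5 kΩ.
Fractional drop under load = R_th/(R_th + R_L) = 217.5 / (217.5 + 2740) = 0.07353.
So the output falls by 7.35 %.

7.35 %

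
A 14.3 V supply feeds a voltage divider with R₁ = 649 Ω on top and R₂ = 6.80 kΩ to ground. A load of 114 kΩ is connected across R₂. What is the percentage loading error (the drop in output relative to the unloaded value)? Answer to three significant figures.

0.517 %

The divider's output (Thévenin) resistance is R₁‖R₂ = 592.5 Ω.
Fractional drop under load = R_th/(R_th + R_L) = 592.5 / (592.5 + 114000) = 0.005170.
So the output falls by 0.517 %.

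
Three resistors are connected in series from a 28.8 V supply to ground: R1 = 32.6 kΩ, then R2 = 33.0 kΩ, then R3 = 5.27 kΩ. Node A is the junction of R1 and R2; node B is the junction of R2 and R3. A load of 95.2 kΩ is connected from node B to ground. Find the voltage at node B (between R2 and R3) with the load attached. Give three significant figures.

At node B, R3 is in parallel with the load: R3‖R_L = 4.994 kΩ.
Below node A the resistance is R2 + (R3‖R_L) = 37.99 kΩ, so V_A = 28.8 × 37.99/70.59 = 15.50 V.
Then V_B = V_A × (R3‖R_L)/(R2 + R3‖R_L) = 15.50 × 4.994/37.99 = 2.04 V.

V ≈ 2.04 V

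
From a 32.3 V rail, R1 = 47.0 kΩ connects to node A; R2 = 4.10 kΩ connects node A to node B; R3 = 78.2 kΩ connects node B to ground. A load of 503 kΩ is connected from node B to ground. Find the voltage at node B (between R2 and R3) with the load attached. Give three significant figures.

V ≈ 18.4 V

At node B, R3 is in parallel with the load: R3‖R_L = 67.68 kΩ.
Below node A the resistance is R2 + (R3‖R_L) = 71.78 kΩ, so V_A = 32.3 × 71.78/118.8 = 19.52 V.
Then V_B = V_A × (R3‖R_L)/(R2 + R3‖R_L) = 19.52 × 67.68/71.78 = 18.4 V.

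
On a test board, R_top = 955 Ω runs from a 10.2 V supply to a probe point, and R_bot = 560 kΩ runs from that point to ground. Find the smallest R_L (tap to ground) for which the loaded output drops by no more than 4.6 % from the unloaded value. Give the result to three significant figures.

R_L(min) ≈ 19.8 kΩ

Output resistance R_th = R_top‖R_bot = (955 × 560000)/561000 = 953.4 Ω.
The fractional drop is R_th/(R_th + R_L); requiring this ≤ 0.0460 gives R_L ≥ R_th(1/0.0460 − 1) = 953.4 × 20.74 = 19.8 kΩ.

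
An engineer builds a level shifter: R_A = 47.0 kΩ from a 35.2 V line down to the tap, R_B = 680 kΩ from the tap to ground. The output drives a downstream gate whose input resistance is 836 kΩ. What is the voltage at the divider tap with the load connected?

V_out ≈ 31.3 V

The load sits in parallel with R_B: R_B‖R_L = (680 × 836) / (680 + 836) = 375.0 kΩ.
V_out = 35.2 × 375.0 / (47.0 + 375.0) = 35.2 × 375.0/422.0 = 31.3 V.
(Unloaded it would have been 32.9 V.)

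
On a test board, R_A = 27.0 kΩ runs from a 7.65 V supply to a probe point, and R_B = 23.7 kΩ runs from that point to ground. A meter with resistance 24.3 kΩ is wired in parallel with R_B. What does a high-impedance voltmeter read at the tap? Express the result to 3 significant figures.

V_out ≈ 2.35 V

The load sits in parallel with R_B: R_B‖R_L = (23.7 × 24.3) / (23.7 + 24.3) = 12.00 kΩ.
V_out = 7.65 × 12.00 / (27.0 + 12.00) = 7.65 × 12.00/39.00 = 2.35 V.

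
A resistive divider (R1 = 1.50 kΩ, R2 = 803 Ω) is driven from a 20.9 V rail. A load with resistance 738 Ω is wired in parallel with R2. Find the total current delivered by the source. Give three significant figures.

I ≈ 11.1 mA

R2‖R_L = 384.6 Ω, so the source sees R1 + R2‖R_L = 1885 Ω.
I = 20.9 V / 1885 Ω = 11.1 mA.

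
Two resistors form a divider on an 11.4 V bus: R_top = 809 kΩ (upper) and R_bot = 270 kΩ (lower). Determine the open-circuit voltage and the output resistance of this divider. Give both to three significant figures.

V_th = 2.85 V, R_th = 202 kΩ

V_th is the open-circuit tap voltage: 11.4 × 270/(809 + 270) = 2.85 V.
With the supply zeroed, R_top and R_bot appear in parallel from the tap: R_th = R_top‖R_bot = (809 × 270)/1079 = 202 kΩ.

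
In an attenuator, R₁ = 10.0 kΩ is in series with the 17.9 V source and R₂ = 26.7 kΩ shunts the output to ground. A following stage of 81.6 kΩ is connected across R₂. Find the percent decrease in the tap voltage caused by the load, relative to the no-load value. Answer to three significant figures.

8.19 %

Unloaded V = 17.9 × 26.7/36.70 = 13.023 V.
Loaded: R₂‖R_L = 20.12 kΩ, giving V = 17.9 × 20.12/30.12 = 11.957 V.
Drop = (13.023 − 11.957) / 13.023 = 8.19 %.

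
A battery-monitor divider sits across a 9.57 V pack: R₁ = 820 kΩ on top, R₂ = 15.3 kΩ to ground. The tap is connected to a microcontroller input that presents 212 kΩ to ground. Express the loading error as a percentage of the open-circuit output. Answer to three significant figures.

The divider's output (Thévenin) resistance is R₁‖R₂ = 15.02 kΩ.
Fractional drop under load = R_th/(R_th + R_L) = 15.02 / (15.02 + 212) = 0.06616.
So the output falls by 6.62 %.

6.62 %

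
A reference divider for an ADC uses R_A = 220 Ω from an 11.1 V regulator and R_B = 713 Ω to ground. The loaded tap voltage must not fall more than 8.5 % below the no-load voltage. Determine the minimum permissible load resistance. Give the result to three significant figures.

R_L(min) ≈ 1.81 kΩ

Output resistance R_th = R_A‖R_B = (220 × 713)/933.0 = 168.1 Ω.
The fractional drop is R_th/(R_th + R_L); requiring this ≤ 0.0850 gives R_L ≥ R_th(1/0.0850 − 1) = 168.1 × 10.76 = 1.81 kΩ.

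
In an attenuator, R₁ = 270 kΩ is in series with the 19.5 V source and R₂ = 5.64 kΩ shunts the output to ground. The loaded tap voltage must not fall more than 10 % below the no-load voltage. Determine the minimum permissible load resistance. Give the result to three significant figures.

R_L(min) ≈ 49.7 kΩ

Output resistance R_th = R₁‖R₂ = (270 × 5.64)/275.6 = 5.525 kΩ.
The fractional drop is R_th/(R_th + R_L); requiring this ≤ 0.100 gives R_L ≥ R_th(1/0.100 − 1) = 5.525 × 9.000 = 49.7 kΩ.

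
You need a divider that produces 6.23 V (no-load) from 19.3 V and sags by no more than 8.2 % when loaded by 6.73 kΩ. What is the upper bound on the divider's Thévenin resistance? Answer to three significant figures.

Loading drop = R_th/(R_th + R_L) ≤ 0.0820, so R_th ≤ R_L · ε/(1−ε) = 6.73 kΩ × 0.0820/0.9180 = 601 Ω.

R_th ≤ 601 Ω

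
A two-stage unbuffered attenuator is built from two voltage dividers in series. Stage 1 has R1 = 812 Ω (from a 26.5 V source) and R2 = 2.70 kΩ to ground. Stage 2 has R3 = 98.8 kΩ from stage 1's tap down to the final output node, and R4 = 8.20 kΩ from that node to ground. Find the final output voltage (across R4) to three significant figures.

V_out ≈ 1.55 V

Stage 2 presents R3+R4 = 107000 Ω as a load on stage 1's tap.
Stage 1's lower leg becomes R2‖(R3+R4) = 2634 Ω, so V_mid = 26.5 × 2634/3446 = 20.25 V.
Stage 2 is itself unloaded: V_out = V_mid × R4/(R3+R4) = 20.25 × 8200/107000 = 1.55 V.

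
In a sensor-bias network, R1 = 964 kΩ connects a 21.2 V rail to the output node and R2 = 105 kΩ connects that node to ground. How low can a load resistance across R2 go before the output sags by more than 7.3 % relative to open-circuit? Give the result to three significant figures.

R_L(min) ≈ 1.20 MΩ

Output resistance R_th = R1‖R2 = (964 × 105)/1069 = 94.69 kΩ.
The fractional drop is R_th/(R_th + R_L); requiring this ≤ 0.0730 gives R_L ≥ R_th(1/0.0730 − 1) = 94.69 × 12.70 = 1.20 MΩ.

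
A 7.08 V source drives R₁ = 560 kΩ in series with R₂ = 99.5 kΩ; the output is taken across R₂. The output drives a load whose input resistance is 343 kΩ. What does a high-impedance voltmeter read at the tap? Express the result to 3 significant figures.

The load sits in parallel with R₂: R₂‖R_L = (99.5 × 343) / (99.5 + 343) = 77.13 kΩ.
V_out = 7.08 × 77.13 / (560 + 77.13) = 7.08 × 77.13/637.1 = 0.857 V.

V_out ≈ 0.857 V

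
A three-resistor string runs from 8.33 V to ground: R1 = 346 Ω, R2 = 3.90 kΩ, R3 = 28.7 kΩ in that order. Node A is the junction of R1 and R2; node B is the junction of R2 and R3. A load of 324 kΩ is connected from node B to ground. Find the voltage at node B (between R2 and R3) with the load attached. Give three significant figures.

V ≈ 7.17 V

At node B, R3 is in parallel with the load: R3‖R_L = 26360 Ω.
Below node A the resistance is R2 + (R3‖R_L) = 30260 Ω, so V_A = 8.33 × 30260/30610 = 8.236 V.
Then V_B = V_A × (R3‖R_L)/(R2 + R3‖R_L) = 8.236 × 26360/30260 = 7.17 V.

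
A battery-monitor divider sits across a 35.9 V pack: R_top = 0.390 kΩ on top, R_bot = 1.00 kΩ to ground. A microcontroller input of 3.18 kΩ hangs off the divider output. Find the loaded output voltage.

V_out ≈ 23.7 V

The load sits in parallel with R_bot: R_bot‖R_L = (1000 × 3180) / (1000 + 3180) = 760.8 Ω.
V_out = 35.9 × 760.8 / (390 + 760.8) = 35.9 × 760.8/1151 = 23.7 V.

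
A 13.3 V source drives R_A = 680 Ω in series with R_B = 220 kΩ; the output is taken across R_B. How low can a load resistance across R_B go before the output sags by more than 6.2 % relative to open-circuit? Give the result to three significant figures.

R_L(min) ≈ 10.3 kΩ

Output resistance R_th = R_A‖R_B = (680 × 220000)/220700 = 677.9 Ω.
The fractional drop is R_th/(R_th + R_L); requiring this ≤ 0.0620 gives R_L ≥ R_th(1/0.0620 − 1) = 677.9 × 15.13 = 10.3 kΩ.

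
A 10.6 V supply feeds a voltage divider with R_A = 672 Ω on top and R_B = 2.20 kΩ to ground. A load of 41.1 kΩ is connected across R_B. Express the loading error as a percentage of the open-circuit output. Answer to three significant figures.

1.24 %

The divider's output (Thévenin) resistance is R_A‖R_B = 514.8 Ω.
Fractional drop under load = R_th/(R_th + R_L) = 514.8 / (514.8 + 41100) = 0.01237.
So the output falls by 1.24 %.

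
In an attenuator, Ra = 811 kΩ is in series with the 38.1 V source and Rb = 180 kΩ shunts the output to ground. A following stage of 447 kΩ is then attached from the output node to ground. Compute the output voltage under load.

The load sits in parallel with Rb: Rb‖R_L = (180 × 447) / (180 + 447) = 128.3 kΩ.
V_out = 38.1 × 128.3 / (811 + 128.3) = 38.1 × 128.3/939.3 = 5.21 V.
(Unloaded it would have been 6.92 V.)

V_out ≈ 5.21 V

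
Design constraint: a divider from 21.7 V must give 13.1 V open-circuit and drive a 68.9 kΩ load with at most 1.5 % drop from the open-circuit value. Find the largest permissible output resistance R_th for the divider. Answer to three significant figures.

R_th ≤ 1.05 kΩ

Loading drop = R_th/(R_th + R_L) ≤ 0.0150, so R_th ≤ R_L · ε/(1−ε) = 68.9 kΩ × 0.0150/0.9850 = 1.05 kΩ.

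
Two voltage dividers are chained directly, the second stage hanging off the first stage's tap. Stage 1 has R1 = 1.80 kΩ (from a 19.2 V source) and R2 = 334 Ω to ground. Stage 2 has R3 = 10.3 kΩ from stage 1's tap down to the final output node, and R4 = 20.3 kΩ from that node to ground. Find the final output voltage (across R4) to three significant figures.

Stage 2 presents R3+R4 = 30600 Ω as a load on stage 1's tap.
Stage 1's lower leg becomes R2‖(R3+R4) = 330.4 Ω, so V_mid = 19.2 × 330.4/2130 = 2.978 V.
Stage 2 is itself unloaded: V_out = V_mid × R4/(R3+R4) = 2.978 × 20300/30600 = 1.98 V.

V_out ≈ 1.98 V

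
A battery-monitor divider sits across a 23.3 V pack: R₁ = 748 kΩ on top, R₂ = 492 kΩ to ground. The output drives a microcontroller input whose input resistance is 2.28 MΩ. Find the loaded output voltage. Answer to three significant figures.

V_out ≈ 8.18 V

The load sits in parallel with R₂: R₂‖R_L = (492 × 2280) / (492 + 2280) = 404.7 kΩ.
V_out = 23.3 × 404.7 / (748 + 404.7) = 23.3 × 404.7/1153 = 8.18 V.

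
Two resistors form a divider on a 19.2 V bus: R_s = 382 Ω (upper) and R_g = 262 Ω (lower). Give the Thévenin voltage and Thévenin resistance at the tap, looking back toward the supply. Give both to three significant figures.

V_th is the open-circuit tap voltage: 19.2 × 262/(382 + 262) = 7.81 V.
With the supply zeroed, R_s and R_g appear in parallel from the tap: R_th = R_s‖R_g = (382 × 262)/644.0 = 155 Ω.

V_th = 7.81 V, R_th = 155 Ω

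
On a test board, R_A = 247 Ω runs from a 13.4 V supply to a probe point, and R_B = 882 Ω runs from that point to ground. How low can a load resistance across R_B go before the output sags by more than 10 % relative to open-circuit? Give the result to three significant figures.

Output resistance R_th = R_A‖R_B = (247 × 882)/1129 = 193.0 Ω.
The fractional drop is R_th/(R_th + R_L); requiring this ≤ 0.100 gives R_L ≥ R_th(1/0.100 − 1) = 193.0 × 9.000 = 1.74 kΩ.

R_L(min) ≈ 1.74 kΩ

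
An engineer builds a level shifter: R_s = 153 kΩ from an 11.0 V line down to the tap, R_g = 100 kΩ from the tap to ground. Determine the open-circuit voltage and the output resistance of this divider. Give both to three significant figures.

V_th is the open-circuit tap voltage: 11.0 × 100/(153 + 100) = 4.35 V.
With the supply zeroed, R_s and R_g appear in parallel from the tap: R_th = R_s‖R_g = (153 × 100)/253.0 = 60.5 kΩ.

V_th = 4.35 V, R_th = 60.5 kΩ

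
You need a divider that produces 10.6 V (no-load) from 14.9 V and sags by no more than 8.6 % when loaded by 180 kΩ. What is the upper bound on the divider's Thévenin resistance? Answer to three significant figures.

Loading drop = R_th/(R_th + R_L) ≤ 0.0860, so R_th ≤ R_L · ε/(1−ε) = 180 kΩ × 0.0860/0.9140 = 16.9 kΩ.

R_th ≤ 16.9 kΩ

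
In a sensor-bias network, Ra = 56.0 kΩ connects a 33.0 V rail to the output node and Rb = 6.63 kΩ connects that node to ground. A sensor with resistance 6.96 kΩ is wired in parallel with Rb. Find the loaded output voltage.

The load sits in parallel with Rb: Rb‖R_L = (6.63 × 6.96) / (6.63 + 6.96) = 3.395 kΩ.
V_out = 33.0 × 3.395 / (56.0 + 3.395) = 33.0 × 3.395/59.40 = 1.89 V.

V_out ≈ 1.89 V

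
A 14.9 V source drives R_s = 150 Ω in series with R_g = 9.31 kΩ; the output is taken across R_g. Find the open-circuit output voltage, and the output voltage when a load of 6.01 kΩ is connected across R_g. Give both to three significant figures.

Open-circuit: V = 14.9 × 9310/(150 + 9310) = 14.7 V.
With the load, R_g becomes R_g‖R_L = 3652 Ω, so V = 14.9 × 3652/3802 = 14.3 V.

Unloaded: 14.7 V; loaded: 14.3 V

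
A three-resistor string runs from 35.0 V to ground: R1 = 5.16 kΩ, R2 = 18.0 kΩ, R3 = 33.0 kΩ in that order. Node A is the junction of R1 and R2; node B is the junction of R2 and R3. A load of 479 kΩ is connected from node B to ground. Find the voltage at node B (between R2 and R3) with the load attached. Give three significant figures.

V ≈ 20.0 V

At node B, R3 is in parallel with the load: R3‖R_L = 30.87 kΩ.
Below node A the resistance is R2 + (R3‖R_L) = 48.87 kΩ, so V_A = 35.0 × 48.87/54.03 = 31.66 V.
Then V_B = V_A × (R3‖R_L)/(R2 + R3‖R_L) = 31.66 × 30.87/48.87 = 20.0 V.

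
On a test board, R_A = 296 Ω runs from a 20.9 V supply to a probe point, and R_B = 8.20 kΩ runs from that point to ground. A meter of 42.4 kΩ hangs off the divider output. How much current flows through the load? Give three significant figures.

R_B‖R_L = 6871 Ω; V_out = 20.9 × 6871/7167 = 20.04 V.
I_L = V_out / R_L = 20.04 / 42.4 kΩ = 0.473 mA.

I_L ≈ 0.473 mA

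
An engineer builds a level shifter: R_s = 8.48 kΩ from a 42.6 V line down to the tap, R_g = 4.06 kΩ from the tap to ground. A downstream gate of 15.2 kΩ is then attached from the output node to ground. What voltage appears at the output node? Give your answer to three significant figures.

V_out ≈ 11.7 V

The load sits in parallel with R_g: R_g‖R_L = (4.06 × 15.2) / (4.06 + 15.2) = 3.204 kΩ.
V_out = 42.6 × 3.204 / (8.48 + 3.204) = 42.6 × 3.204/11.68 = 11.7 V.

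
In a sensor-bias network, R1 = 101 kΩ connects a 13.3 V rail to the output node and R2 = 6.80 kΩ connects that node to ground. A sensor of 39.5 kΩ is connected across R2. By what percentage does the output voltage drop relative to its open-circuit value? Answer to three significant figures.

The divider's output (Thévenin) resistance is R1‖R2 = 6.371 kΩ.
Fractional drop under load = R_th/(R_th + R_L) = 6.371 / (6.371 + 39.5) = 0.1389.
So the output falls by 13.9 %.

13.9 %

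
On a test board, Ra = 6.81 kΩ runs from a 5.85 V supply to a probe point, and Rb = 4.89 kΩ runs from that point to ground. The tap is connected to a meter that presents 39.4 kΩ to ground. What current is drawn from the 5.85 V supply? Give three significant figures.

I ≈ 0.524 mA

Rb‖R_L = 4.350 kΩ, so the source sees Ra + Rb‖R_L = 11.16 kΩ.
I = 5.85 V / 11.16 kΩ = 0.524 mA.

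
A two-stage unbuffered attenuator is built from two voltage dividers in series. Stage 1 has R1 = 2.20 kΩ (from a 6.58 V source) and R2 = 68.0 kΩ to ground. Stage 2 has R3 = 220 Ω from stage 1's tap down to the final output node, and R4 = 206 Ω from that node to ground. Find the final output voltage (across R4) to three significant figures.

V_out ≈ 0.513 V

Stage 2 presents R3+R4 = 426.0 Ω as a load on stage 1's tap.
Stage 1's lower leg becomes R2‖(R3+R4) = 423.3 Ω, so V_mid = 6.58 × 423.3/2623 = 1.062 V.
Stage 2 is itself unloaded: V_out = V_mid × R4/(R3+R4) = 1.062 × 206/426.0 = 0.513 V.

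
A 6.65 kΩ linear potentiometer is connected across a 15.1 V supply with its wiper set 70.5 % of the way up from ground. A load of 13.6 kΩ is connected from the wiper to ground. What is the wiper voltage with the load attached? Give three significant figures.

V ≈ 9.66 V

The wiper splits the pot into (1−α)R = 1.962 kΩ above and αR = 4.688 kΩ below.
Lower section ‖ load = 3.486 kΩ.
V_wiper = 15.1 × 3.486/(1.962 + 3.486) = 9.66 V.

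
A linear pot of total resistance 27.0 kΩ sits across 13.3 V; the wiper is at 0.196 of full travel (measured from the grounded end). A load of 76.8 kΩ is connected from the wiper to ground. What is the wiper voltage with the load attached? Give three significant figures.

The wiper splits the pot into (1−α)R = 21.71 kΩ above and αR = 5.292 kΩ below.
Lower section ‖ load = 4.951 kΩ.
V_wiper = 13.3 × 4.951/(21.71 + 4.951) = 2.47 V.

V ≈ 2.47 V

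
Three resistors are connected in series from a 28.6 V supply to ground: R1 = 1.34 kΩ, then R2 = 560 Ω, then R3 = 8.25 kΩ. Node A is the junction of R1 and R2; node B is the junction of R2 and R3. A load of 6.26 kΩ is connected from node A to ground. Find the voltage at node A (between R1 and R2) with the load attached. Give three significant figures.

V ≈ 20.9 V

Below node A the series string R2+R3 = 8810 Ω sits in parallel with the 6260 Ω load: 3660 Ω.
V_A = 28.6 × 3660/(1340 + 3660) = 20.9 V.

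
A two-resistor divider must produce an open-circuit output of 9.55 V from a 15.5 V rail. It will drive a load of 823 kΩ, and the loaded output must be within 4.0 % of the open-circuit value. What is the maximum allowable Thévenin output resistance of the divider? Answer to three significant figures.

R_th ≤ 34.3 kΩ

Loading drop = R_th/(R_th + R_L) ≤ 0.0400, so R_th ≤ R_L · ε/(1−ε) = 823 kΩ × 0.0400/0.9600 = 34.3 kΩ.
(Any R1, R2 with R2/(R1+R2) = 0.616 and R1‖R2 ≤ 34.3 kΩ will meet the spec.)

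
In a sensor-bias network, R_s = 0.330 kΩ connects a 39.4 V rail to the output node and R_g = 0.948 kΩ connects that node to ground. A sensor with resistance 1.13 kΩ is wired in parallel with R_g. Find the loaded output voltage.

The load sits in parallel with R_g: R_g‖R_L = (948 × 1130) / (948 + 1130) = 515.5 Ω.
V_out = 39.4 × 515.5 / (330 + 515.5) = 39.4 × 515.5/845.5 = 24.0 V.

V_out ≈ 24.0 V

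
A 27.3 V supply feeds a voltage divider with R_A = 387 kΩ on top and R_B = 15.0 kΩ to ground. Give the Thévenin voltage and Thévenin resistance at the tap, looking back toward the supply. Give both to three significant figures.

V_th is the open-circuit tap voltage: 27.3 × 15.0/(387 + 15.0) = 1.02 V.
With the supply zeroed, R_A and R_B appear in parallel from the tap: R_th = R_A‖R_B = (387 × 15.0)/402.0 = 14.4 kΩ.

V_th = 1.02 V, R_th = 14.4 kΩ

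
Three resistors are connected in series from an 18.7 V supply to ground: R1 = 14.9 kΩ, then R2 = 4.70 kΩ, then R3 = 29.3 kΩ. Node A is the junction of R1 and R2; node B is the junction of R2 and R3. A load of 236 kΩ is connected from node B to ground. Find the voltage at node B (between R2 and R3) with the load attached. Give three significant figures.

V ≈ 10.7 V

At node B, R3 is in parallel with the load: R3‖R_L = 26.06 kΩ.
Below node A the resistance is R2 + (R3‖R_L) = 30.76 kΩ, so V_A = 18.7 × 30.76/45.66 = 12.60 V.
Then V_B = V_A × (R3‖R_L)/(R2 + R3‖R_L) = 12.60 × 26.06/30.76 = 10.7 V.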